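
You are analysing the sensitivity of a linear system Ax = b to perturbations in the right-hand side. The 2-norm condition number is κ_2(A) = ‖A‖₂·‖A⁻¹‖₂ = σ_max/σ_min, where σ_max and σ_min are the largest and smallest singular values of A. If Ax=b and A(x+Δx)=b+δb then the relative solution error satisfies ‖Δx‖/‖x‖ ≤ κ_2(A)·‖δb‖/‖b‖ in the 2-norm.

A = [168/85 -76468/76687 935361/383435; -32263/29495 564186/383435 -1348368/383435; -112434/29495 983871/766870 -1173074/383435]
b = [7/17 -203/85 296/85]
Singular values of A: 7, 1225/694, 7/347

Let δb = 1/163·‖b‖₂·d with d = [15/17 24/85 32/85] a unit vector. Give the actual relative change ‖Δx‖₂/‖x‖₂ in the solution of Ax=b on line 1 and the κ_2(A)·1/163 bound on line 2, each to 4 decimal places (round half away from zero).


0.0260
2.1288

σ_max = 7, σ_min = 7/347
κ_2(A) = 7 / (7/347) = 347.0000
perturbation bound = 347.0000·1/163 = 2.1288
solve Ax = b  →  x = [-1.8986 45.2792 20.2155]
2-norm of b is 4.2426; of x, 49.6234
re-solving with b+δb shifts x by Δx of norm 1.2903
relative error = 0.0260
realised/bound (from unrounded values) ≈ 0.0122


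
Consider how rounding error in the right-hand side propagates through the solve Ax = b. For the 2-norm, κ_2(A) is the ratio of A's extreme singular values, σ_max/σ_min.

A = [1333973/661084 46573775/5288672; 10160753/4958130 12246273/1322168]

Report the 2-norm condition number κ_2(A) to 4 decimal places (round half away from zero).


AᵀA = [967119498421/116922963600 763921211399/20786304640; 763921211399/20786304640 5432408746729/33258087424]; tr = 763942662649/4451558400, det = 294499921/712249344
char-poly roots: 17161/100 and 429025/178062336
so κ_2 = √((17161/100) / (429025/178062336)) = 266.8800

266.8800


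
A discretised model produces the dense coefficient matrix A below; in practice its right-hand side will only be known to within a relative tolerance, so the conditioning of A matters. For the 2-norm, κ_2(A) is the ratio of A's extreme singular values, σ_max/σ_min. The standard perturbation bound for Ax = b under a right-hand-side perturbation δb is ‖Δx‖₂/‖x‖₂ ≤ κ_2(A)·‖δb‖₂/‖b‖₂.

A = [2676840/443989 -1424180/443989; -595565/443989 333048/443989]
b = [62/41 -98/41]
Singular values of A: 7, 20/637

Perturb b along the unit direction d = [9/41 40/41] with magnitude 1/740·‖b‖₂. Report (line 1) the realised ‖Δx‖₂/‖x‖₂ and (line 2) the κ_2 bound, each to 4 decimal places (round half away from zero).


from the listed singular values, σ₁ = 7, σ_n = 20/637
κ = σ_max/σ_min = 7/(20/637) = 222.9500
bound on ‖Δx‖/‖x‖: κ·ε = 222.9500·1/740 = 0.3013
solve Ax = b  →  x = [-29.7244 -56.3403]
2-norm of b is 2.8284; of x, 63.7006
re-solving with b+δb shifts x by Δx of norm 0.1217
realised ‖Δx‖/‖x‖ = 0.0019
realised/bound (from unrounded values) ≈ 0.0063

0.0019
0.3013


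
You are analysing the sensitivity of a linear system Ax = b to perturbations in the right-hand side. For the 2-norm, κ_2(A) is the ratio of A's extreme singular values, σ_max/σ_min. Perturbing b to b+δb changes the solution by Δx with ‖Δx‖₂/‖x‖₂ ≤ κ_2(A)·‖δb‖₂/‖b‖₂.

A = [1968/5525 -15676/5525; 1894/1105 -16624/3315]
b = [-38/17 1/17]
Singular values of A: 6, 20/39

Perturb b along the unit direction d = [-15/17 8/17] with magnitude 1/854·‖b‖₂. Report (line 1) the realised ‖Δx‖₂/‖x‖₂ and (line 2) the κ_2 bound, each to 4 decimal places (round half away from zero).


0.0013
0.0137

σ_max = 6, σ_min = 20/39
condition number: 6 ÷ (20/39) = 11.7000
κ_2(A)·‖δb‖/‖b‖ = 0.0137
solve Ax = b  →  x = [3.6973 1.2520]
2-norm of b is 2.2361; of x, 3.9036
re-solving with b+δb shifts x by Δx of norm 0.0051
dividing the unrounded norms, ‖Δx‖/‖x‖ = 0.0013
tightness: 0.0013 against a bound of 0.0137 (unrounded ratio ≈ 0.0955)


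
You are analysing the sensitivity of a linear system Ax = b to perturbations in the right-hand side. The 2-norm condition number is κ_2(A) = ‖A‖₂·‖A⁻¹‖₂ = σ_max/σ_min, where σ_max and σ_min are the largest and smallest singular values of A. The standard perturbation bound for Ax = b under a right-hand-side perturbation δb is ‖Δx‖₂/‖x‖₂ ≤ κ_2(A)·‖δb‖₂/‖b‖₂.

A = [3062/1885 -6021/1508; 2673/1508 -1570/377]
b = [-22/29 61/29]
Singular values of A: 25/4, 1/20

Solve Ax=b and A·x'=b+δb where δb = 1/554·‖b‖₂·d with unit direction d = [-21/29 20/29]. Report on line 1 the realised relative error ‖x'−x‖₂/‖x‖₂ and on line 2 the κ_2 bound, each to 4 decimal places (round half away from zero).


0.0020
0.2256

from the listed singular values, σ₁ = 25/4, σ_n = 1/20
κ_2(A) = (25/4) / (1/20) = 125.0000
κ_2(A)·‖δb‖/‖b‖ = 0.2256
solve Ax = b  →  x = [36.9846 15.2369]
‖b‖₂ = 2.2361 and ‖x‖₂ = 40.0003
Δx = A⁻¹·δb where δb = 1/554·2.2361·d; ‖Δx‖ = 0.0807
relative error = 0.0020
realised/bound (from unrounded values) ≈ 0.0089


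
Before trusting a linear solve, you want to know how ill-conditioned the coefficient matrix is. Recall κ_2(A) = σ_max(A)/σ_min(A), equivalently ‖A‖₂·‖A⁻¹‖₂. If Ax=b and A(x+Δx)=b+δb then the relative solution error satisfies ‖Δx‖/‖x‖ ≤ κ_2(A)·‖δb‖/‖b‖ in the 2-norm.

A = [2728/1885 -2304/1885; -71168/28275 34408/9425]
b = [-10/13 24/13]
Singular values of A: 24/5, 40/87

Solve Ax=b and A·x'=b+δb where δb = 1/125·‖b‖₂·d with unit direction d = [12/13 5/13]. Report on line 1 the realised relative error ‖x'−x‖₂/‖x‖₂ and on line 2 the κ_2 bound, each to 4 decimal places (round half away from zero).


σ_max = 24/5, σ_min = 40/87
κ = σ_max/σ_min = (24/5)/(40/87) = 10.4400
worst-case relative error ≤ 10.4400 × 1/125 = 0.0835
solve Ax = b  →  x = [-0.2500 0.3333]
‖b‖₂ = 2.0000 and ‖x‖₂ = 0.4167
δb = ε·‖b‖·d = [0.0148 0.0062]; solving A·Δx = δb gives ‖Δx‖ = 0.0348
relative error = 0.0835
realised/bound = 1 exactly: the bound is attained for this b and d

0.0835
0.0835


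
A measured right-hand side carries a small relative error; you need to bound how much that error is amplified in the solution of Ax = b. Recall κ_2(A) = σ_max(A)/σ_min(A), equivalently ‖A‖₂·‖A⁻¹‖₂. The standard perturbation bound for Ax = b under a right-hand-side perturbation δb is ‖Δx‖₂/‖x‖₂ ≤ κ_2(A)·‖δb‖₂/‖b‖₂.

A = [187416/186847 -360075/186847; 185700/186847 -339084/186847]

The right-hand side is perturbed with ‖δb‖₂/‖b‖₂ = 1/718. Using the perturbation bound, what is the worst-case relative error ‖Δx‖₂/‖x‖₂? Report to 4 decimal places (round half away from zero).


0.1320

M = AᵀA = [82769616/41512249 -155115000/41512249; -155115000/41512249 290882241/41512249]. tr(M)=1292913/143641, det(M)=1296/143641
eigenvalues of AᵀA: λ = (tr ± √(tr²−4·det))/2 = 9, 144/143641
σ_max=√9=3, σ_min=√(144/143641)=(12/379) → κ = 94.7500
bound on ‖Δx‖/‖x‖: κ·ε = 94.7500·1/718 = 0.1320


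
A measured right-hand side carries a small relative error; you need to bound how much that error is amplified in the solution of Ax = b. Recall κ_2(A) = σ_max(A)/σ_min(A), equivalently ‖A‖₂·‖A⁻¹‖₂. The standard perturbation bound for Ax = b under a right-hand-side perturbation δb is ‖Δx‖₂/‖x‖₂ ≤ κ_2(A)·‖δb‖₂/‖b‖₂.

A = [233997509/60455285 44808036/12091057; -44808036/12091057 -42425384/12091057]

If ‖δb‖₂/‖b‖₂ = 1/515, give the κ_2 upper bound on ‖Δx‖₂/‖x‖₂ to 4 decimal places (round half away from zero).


M = AᵀA = [124790530883041/4345828162225 23769274048884/869165632445; 23769274048884/869165632445 4527554456272/173833126489]. tr(M)=282971929001/5167453225, det(M)=119946304/5167453225
solving λ² − 282971929001/5167453225·λ + 119946304/5167453225 = 0 gives λ = 1369/25, 87616/206698129
κ = σ_max/σ_min = (37/5)/(296/14377) = 359.4250
bound on ‖Δx‖/‖x‖: κ·ε = 359.4250·1/515 = 0.6979

0.6979


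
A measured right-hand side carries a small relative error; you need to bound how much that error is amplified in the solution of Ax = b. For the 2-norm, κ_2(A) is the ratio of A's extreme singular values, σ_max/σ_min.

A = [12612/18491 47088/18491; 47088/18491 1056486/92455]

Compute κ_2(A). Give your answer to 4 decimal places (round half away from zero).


M = AᵀA = [1413648/203401 31360608/1017005; 31360608/1017005 696962916/5085025]. tr(M)=435636/3025, det(M)=5184/3025
eigenvalues of AᵀA: λ = (tr ± √(tr²−4·det))/2 = 144, 36/3025
σ_max=√144=12, σ_min=√(36/3025)=(6/55) → κ = 110.0000

110.0000


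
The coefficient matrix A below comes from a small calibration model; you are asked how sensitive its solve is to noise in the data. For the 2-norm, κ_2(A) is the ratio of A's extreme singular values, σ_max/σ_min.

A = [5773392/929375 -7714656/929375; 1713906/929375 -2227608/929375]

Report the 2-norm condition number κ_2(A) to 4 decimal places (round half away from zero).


AᵀA = [11606249268/276396125 -15474446064/276396125; -15474446064/276396125 20633009472/276396125]; tr = 6447851748/55279225, det = 241864704/1381980625
char-poly roots: 2916/25 and 82944/55279225
κ = σ_max/σ_min = (54/5)/(288/7435) = 278.8125

278.8125


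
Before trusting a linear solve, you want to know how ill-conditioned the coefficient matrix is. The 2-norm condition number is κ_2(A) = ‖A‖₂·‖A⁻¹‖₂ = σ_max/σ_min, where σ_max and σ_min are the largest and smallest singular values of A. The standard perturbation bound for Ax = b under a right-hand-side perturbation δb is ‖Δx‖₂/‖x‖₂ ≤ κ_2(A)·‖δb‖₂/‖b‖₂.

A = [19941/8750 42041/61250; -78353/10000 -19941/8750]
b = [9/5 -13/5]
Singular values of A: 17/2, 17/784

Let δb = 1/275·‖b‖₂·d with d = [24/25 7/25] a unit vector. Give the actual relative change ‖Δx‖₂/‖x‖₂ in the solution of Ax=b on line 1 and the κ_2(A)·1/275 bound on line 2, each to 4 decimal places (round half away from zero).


0.0115
1.4255

σ_max = 17/2, σ_min = 17/784
κ_2(A) = (17/2) / (17/784) = 392.0000
bound on ‖Δx‖/‖x‖: κ·ε = 392.0000·1/275 = 1.4255
solve Ax = b  →  x = [-12.5741 44.3718]
2-norm of b is 3.1623; of x, 46.1190
re-solving with b+δb shifts x by Δx of norm 0.5303
realised ‖Δx‖/‖x‖ = 0.0115
tightness: 0.0115 against a bound of 1.4255 (unrounded ratio ≈ 0.0081)


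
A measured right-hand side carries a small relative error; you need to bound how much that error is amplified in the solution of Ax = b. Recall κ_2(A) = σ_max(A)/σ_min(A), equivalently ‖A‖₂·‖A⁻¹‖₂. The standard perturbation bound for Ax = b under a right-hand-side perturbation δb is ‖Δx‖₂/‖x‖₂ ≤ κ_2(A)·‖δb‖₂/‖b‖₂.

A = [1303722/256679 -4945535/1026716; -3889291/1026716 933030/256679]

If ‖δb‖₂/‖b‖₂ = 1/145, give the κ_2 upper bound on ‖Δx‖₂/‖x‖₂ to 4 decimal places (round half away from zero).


M = AᵀA = [42321641335225/1054145744656 -2519106990750/65884109041; -2519106990750/65884109041 38387036130625/1054145744656]. tr(M)=47983755925/626721608, det(M)=937890625/20055091456
eigenvalues of AᵀA: λ = (tr ± √(tr²−4·det))/2 = 1225/16, 765625/1253443216
κ = σ_max/σ_min = (35/4)/(875/35404) = 354.0400
bound on ‖Δx‖/‖x‖: κ·ε = 354.0400·1/145 = 2.4417

2.4417


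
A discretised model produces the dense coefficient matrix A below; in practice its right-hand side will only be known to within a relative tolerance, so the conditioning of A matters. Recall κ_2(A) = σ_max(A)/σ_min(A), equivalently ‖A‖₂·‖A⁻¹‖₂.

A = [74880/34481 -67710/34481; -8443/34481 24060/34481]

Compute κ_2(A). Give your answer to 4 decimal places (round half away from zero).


form AᵀA = [3377929/707281 -3136980/707281; -3136980/707281 3071700/707281] with trace 7669/841 and determinant 900/841
λ_max, λ_min = (7669/841 ± √55785961/707281)/2 = 9, 100/841
so κ_2 = √(9 / (100/841)) = 8.7000

8.7000


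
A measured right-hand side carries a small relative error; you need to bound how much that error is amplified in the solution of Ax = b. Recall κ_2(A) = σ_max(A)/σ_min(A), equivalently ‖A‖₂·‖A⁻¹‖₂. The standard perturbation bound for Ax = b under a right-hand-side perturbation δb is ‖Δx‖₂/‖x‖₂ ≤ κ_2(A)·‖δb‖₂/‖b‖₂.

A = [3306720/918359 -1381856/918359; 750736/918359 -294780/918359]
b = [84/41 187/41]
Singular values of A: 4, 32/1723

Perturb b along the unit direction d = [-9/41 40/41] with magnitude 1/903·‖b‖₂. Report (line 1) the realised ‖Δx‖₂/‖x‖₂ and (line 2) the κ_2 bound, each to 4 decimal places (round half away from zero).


largest singular value 4, smallest 32/1723
κ = σ_max/σ_min = 4/(32/1723) = 215.3750
worst-case relative error ≤ 215.3750 × 1/903 = 0.2385
solve Ax = b  →  x = [83.5288 198.5192]
‖b‖₂ = 5.0000 and ‖x‖₂ = 215.3763
re-solving with b+δb shifts x by Δx of norm 0.2981
dividing the unrounded norms, ‖Δx‖/‖x‖ = 0.0014
so the bound overstates the realised error by a factor of ≈ 172.3010 (computed from the unrounded values)

0.0014
0.2385


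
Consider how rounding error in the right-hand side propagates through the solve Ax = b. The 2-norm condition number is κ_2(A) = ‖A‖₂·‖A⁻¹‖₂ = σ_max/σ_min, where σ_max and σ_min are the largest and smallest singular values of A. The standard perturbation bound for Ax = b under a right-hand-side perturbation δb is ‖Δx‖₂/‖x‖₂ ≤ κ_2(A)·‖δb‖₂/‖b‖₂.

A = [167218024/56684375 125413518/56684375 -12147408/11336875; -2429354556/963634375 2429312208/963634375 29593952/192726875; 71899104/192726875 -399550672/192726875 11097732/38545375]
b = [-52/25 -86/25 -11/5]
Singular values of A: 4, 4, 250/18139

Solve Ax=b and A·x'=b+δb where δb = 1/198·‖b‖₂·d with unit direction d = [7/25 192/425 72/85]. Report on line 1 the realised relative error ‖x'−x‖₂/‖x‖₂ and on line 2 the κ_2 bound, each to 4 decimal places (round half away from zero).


0.0058
1.4658

largest singular value 4, smallest 250/18139
κ_2(A) = 4 / (250/18139) = 290.2240
worst-case relative error ≤ 290.2240 × 1/198 = 1.4658
solve Ax = b  →  x = [-64.9022 -49.3016 -278.5450]
‖b‖ = 4.5826, ‖x‖ = 290.2245
Δx = A⁻¹·δb where δb = 1/198·4.5826·d; ‖Δx‖ = 1.6793
dividing the unrounded norms, ‖Δx‖/‖x‖ = 0.0058
tightness: 0.0058 against a bound of 1.4658 (unrounded ratio ≈ 0.0039)


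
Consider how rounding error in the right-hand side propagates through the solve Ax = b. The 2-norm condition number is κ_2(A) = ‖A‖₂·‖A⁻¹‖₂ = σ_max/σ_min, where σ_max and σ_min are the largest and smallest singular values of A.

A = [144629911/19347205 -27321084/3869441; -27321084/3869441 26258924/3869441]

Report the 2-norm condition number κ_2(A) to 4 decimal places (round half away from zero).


230.0500

form AᵀA = [47061655088281/445082451025 -8963801770644/89016490205; -8963801770644/89016490205 1707458645152/17803298041] with trace 106715958641/529230025 and determinant 406586896/529230025
eigenvalues of AᵀA: λ = (tr ± √(tr²−4·det))/2 = 5041/25, 80656/21169201
σ_max=√(5041/25)=(71/5), σ_min=√(80656/21169201)=(284/4601) → κ = 230.0500


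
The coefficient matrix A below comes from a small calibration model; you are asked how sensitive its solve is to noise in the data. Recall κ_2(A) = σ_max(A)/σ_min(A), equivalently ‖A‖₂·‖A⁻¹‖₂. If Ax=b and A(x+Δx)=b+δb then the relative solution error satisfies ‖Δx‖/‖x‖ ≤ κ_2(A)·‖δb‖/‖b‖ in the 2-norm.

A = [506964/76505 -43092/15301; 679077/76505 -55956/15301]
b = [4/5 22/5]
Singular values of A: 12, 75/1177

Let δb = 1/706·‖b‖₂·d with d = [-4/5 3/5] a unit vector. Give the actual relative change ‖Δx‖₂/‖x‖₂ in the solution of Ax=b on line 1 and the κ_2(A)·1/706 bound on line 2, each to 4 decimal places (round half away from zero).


0.0032
0.2667

σ_max = 12, σ_min = 75/1177
κ = σ_max/σ_min = 12/(75/1177) = 188.3200
bound on ‖Δx‖/‖x‖: κ·ε = 188.3200·1/706 = 0.2667
solve Ax = b  →  x = [12.3795 28.8441]
‖b‖₂ = 4.4721 and ‖x‖₂ = 31.3884
with δb = [-0.0051 0.0038], A·Δx = δb → ‖Δx‖ = 0.0994
dividing the unrounded norms, ‖Δx‖/‖x‖ = 0.0032
so the bound overstates the realised error by a factor of ≈ 84.2240 (computed from the unrounded values)


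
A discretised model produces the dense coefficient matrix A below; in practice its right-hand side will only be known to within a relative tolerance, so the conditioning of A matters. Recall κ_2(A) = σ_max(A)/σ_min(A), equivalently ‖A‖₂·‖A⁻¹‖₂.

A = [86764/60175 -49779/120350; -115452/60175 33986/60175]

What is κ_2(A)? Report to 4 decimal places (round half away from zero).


300.8750

AᵀA = [166857248/28968245 -48666114/28968245; -48666114/28968245 56785133/115872980]; tr = 144842825/23174596, det = 2500/5793649
eigenvalues of AᵀA: λ = (tr ± √(tr²−4·det))/2 = 25/4, 400/5793649
so κ_2 = √((25/4) / (400/5793649)) = 300.8750


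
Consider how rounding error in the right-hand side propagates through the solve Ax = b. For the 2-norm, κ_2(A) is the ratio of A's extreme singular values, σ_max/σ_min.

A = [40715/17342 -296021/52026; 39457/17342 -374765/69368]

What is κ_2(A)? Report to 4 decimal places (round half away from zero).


276.0000

M = AᵀA = [1911157/178802 -110072875/4291248; -110072875/4291248 3170147641/51494976]. tr(M)=22015153/304704, det(M)=83521/1218816
eigenvalues of AᵀA: λ = (tr ± √(tr²−4·det))/2 = 289/4, 289/304704
so κ_2 = √((289/4) / (289/304704)) = 276.0000


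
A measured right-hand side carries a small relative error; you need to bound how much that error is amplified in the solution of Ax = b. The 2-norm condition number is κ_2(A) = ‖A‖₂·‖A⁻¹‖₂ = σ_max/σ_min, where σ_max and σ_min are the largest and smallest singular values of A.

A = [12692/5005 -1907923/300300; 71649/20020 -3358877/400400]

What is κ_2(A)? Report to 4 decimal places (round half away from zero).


AᵀA = [308438761/16032016 -44377050959/961920960; -44377050959/961920960 6391248603721/57715257600]; tr = 44388332209/341510400, det = 3258025/1517824
char-poly roots: 3249/25 and 225625/13660416
so κ_2 = √((3249/25) / (225625/13660416)) = 88.7040

88.7040


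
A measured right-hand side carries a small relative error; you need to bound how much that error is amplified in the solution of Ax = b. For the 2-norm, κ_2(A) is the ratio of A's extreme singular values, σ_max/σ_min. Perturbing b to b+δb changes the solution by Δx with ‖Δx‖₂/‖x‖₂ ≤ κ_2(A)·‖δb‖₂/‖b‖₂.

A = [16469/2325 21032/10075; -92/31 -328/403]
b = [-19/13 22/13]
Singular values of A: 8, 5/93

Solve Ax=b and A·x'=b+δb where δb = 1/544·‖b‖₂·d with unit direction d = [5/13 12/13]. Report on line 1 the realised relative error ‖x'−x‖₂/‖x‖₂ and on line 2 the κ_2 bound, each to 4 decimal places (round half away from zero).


0.0041
0.2735

σ_max = 8, σ_min = 5/93
condition number: 8 ÷ (5/93) = 148.8000
worst-case relative error ≤ 148.8000 × 1/544 = 0.2735
solve Ax = b  →  x = [-5.4480 17.7860]
‖b‖ = 2.2361, ‖x‖ = 18.6017
with δb = [0.0016 0.0038], A·Δx = δb → ‖Δx‖ = 0.0765
realised ‖Δx‖/‖x‖ = 0.0041
realised/bound (from unrounded values) ≈ 0.0150


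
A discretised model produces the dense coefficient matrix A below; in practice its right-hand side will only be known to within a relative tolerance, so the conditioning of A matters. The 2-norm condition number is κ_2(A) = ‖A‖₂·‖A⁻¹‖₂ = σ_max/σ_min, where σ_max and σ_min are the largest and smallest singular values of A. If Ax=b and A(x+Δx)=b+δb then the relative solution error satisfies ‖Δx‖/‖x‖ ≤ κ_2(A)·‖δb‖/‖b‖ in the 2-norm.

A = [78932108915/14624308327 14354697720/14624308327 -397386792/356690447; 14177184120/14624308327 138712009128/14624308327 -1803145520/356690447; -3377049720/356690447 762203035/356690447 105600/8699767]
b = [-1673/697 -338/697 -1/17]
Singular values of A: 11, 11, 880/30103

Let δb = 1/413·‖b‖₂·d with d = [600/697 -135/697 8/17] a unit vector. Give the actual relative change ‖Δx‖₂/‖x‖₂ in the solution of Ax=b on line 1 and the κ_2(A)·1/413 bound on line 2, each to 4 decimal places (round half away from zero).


0.0030
0.9111

σ_max = 11, σ_min = 880/30103
κ = σ_max/σ_min = 11/(880/30103) = 376.2875
perturbation bound = 376.2875·1/413 = 0.9111
solve Ax = b  →  x = [-7.1737 -31.4688 -60.3242]
‖b‖ = 2.4495, ‖x‖ = 68.4160
with δb = [0.0051 -0.0011 0.0028], A·Δx = δb → ‖Δx‖ = 0.2029
dividing the unrounded norms, ‖Δx‖/‖x‖ = 0.0030
so the bound overstates the realised error by a factor of ≈ 307.2380 (computed from the unrounded values)


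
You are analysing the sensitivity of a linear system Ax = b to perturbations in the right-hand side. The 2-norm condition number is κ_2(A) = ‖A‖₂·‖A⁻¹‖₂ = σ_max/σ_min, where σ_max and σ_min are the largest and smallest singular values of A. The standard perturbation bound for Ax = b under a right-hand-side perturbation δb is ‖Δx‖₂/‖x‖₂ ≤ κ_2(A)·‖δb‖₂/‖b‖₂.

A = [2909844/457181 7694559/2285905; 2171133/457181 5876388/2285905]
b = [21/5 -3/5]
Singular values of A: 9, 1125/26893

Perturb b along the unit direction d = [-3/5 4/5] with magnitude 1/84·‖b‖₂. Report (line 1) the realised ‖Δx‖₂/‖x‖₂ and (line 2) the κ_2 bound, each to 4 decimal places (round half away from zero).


σ_max = 9, σ_min = 1125/26893
condition number: 9 ÷ (1125/26893) = 215.1440
perturbation bound = 215.1440·1/84 = 2.5612
solve Ax = b  →  x = [34.0422 -63.1208]
‖b‖₂ = 4.2426 and ‖x‖₂ = 71.7154
Δx = A⁻¹·δb where δb = 1/84·4.2426·d; ‖Δx‖ = 1.2074
realised ‖Δx‖/‖x‖ = 0.0168
tightness: 0.0168 against a bound of 2.5612 (unrounded ratio ≈ 0.0066)

0.0168
2.5612


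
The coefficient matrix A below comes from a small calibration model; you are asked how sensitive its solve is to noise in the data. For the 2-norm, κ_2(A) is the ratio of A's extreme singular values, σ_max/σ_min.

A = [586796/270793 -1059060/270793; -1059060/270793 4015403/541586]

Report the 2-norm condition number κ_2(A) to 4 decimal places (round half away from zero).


117.1250

AᵀA = [5072448544/253733041 -9507711150/253733041; -9507711150/253733041 71314510681/1014932164]; tr = 316969913/3511876, det = 521284/877969
solving λ² − 316969913/3511876·λ + 521284/877969 = 0 gives λ = 361/4, 5776/877969
κ = σ_max/σ_min = (19/2)/(76/937) = 117.1250


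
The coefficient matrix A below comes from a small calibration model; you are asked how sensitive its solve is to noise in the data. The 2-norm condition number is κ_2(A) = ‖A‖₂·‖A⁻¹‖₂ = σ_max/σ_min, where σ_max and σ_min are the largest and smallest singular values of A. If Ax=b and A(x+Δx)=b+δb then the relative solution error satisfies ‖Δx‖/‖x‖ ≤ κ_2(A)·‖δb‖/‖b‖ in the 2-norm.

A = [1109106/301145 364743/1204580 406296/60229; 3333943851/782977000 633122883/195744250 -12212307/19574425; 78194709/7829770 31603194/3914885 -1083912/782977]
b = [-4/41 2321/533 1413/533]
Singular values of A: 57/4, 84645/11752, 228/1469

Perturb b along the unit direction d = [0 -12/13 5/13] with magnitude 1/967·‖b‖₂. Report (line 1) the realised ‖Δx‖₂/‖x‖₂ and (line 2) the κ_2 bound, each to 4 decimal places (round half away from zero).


0.0018
0.0949

largest singular value 57/4, smallest 228/1469
κ = σ_max/σ_min = (57/4)/(228/1469) = 91.8125
worst-case relative error ≤ 91.8125 × 1/967 = 0.0949
solve Ax = b  →  x = [11.3347 -14.6451 -5.5454]
‖b‖ = 5.0990, ‖x‖ = 19.3315
re-solving with b+δb shifts x by Δx of norm 0.0340
dividing the unrounded norms, ‖Δx‖/‖x‖ = 0.0018
realised/bound (from unrounded values) ≈ 0.0185


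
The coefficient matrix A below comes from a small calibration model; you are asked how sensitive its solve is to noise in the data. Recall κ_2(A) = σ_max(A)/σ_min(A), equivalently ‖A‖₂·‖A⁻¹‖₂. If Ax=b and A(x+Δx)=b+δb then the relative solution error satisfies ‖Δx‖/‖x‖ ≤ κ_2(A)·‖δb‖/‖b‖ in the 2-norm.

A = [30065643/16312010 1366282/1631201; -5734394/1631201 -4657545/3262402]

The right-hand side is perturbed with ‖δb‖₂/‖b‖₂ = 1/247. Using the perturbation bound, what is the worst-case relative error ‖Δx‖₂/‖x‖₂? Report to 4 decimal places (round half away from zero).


form AᵀA = [14506125756841/920697820900 302109234192/46034891045; 302109234192/46034891045 100898378689/36827912836] with trace 50380429657/2723958050 and determinant 85470025/871666576
λ_max, λ_min = (50380429657/2723958050 ± √633819370722754874256/1854986864539950625)/2 = 1849/100, 1155625/217916644
so κ_2 = √((1849/100) / (1155625/217916644)) = 59.0480
perturbation bound = 59.0480·1/247 = 0.2391

0.2391


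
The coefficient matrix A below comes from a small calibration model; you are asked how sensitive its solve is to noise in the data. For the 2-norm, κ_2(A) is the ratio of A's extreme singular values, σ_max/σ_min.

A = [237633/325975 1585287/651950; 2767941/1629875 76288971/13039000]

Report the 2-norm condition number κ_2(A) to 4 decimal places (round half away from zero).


320.9600

form AᵀA = [53687771874/15718890625 1472396575419/125751125000; 1472396575419/125751125000 40386160030689/1006009000000] with trace 70115483889/1609614400 and determinant 1185921/64384576
char-poly roots: 1089/25 and 27225/64384576
so κ_2 = √((1089/25) / (27225/64384576)) = 320.9600


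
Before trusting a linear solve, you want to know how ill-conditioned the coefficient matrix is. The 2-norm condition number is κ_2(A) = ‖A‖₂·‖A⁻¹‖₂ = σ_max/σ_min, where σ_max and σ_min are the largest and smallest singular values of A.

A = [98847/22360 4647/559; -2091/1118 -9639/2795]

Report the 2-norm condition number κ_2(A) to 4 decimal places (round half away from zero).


M = AᵀA = [68163561/2958400 639009/14792; 639009/14792 3744234/46225]. tr(M)=307794537/2958400, det(M)=6765201/73960000
λ_max, λ_min = (307794537/2958400 ± √3789370989589689/350085222400)/2 = 2601/25, 2601/2958400
so κ_2 = √((2601/25) / (2601/2958400)) = 344.0000

344.0000


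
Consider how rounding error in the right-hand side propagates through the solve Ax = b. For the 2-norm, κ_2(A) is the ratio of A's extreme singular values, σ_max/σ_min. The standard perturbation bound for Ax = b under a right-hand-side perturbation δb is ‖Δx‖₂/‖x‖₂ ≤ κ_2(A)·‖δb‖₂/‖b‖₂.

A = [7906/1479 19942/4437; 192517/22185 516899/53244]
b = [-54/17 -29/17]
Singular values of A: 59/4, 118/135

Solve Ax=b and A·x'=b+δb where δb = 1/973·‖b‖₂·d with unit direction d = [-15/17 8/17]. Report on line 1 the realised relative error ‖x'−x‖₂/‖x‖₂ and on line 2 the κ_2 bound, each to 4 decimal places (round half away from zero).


0.0018
0.0173

from the listed singular values, σ₁ = 59/4, σ_n = 118/135
κ = σ_max/σ_min = (59/4)/(118/135) = 16.8750
perturbation bound = 16.8750·1/973 = 0.0173
solve Ax = b  →  x = [-1.7972 1.4307]
‖b‖₂ = 3.6056 and ‖x‖₂ = 2.2972
Δx = A⁻¹·δb where δb = 1/973·3.6056·d; ‖Δx‖ = 0.0042
realised ‖Δx‖/‖x‖ = 0.0018
tightness: 0.0018 against a bound of 0.0173 (unrounded ratio ≈ 0.1064)


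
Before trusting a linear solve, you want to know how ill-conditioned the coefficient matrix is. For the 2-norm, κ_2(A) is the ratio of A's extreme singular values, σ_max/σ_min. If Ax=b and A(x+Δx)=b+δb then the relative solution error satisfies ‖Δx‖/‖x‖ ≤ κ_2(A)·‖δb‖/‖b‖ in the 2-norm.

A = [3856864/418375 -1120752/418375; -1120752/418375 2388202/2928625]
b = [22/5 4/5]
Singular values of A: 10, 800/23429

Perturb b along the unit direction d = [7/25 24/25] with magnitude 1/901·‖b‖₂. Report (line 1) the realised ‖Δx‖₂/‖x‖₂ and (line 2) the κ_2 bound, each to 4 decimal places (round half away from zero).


σ_max = 10, σ_min = 800/23429
κ_2(A) = 10 / (800/23429) = 292.8625
κ_2(A)·‖δb‖/‖b‖ = 0.3250
solve Ax = b  →  x = [16.7843 56.1176]
2-norm of b is 4.4721; of x, 58.5739
with δb = [0.0014 0.0048], A·Δx = δb → ‖Δx‖ = 0.1454
dividing the unrounded norms, ‖Δx‖/‖x‖ = 0.0025
so the bound overstates the realised error by a factor of ≈ 130.9751 (computed from the unrounded values)

0.0025
0.3250


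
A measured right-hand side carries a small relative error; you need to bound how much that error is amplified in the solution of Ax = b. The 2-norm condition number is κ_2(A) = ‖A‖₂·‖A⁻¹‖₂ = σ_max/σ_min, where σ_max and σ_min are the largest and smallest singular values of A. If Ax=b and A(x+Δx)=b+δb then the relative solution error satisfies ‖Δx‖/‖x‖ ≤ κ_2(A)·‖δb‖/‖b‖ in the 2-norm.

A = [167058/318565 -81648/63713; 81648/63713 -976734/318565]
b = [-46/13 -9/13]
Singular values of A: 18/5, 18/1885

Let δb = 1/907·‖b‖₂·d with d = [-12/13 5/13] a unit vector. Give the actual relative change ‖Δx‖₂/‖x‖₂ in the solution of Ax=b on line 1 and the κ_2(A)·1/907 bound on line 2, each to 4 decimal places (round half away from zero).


σ_max = 18/5, σ_min = 18/1885
condition number: (18/5) ÷ (18/1885) = 377.0000
perturbation bound = 377.0000·1/907 = 0.4157
solve Ax = b  →  x = [289.7863 121.3462]
‖b‖₂ = 3.6056 and ‖x‖₂ = 314.1672
with δb = [-0.0037 0.0015], A·Δx = δb → ‖Δx‖ = 0.4163
relative error = 0.0013
realised/bound (from unrounded values) ≈ 0.0032

0.0013
0.4157


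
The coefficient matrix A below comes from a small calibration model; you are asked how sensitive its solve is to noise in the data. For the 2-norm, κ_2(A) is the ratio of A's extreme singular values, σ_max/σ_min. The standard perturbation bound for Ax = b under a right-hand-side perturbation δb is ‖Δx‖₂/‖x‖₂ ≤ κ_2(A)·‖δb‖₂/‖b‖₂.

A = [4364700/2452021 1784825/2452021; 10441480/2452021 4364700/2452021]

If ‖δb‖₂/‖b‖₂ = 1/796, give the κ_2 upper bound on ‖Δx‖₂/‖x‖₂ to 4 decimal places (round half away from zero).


AᵀA = [58295453200/2736644053 24289555500/2736644053; 24289555500/2736644053 10121168125/2736644053]; tr = 5262817025/210511081, det = 1000000/210511081
solving λ² − 5262817025/210511081·λ + 1000000/210511081 = 0 gives λ = 25, 40000/210511081
κ = σ_max/σ_min = 5/(200/14509) = 362.7250
bound on ‖Δx‖/‖x‖: κ·ε = 362.7250·1/796 = 0.4557

0.4557


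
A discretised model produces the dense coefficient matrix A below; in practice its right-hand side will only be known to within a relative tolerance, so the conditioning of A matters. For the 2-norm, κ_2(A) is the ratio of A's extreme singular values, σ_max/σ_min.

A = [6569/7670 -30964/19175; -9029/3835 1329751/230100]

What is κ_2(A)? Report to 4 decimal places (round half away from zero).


36.8160

AᵀA = [14769725/2353156 -105813895/7059468; -105813895/7059468 3050080801/84713616]; tr = 21194029/501264, det = 2640625/2005056
solving λ² − 21194029/501264·λ + 2640625/2005056 = 0 gives λ = 169/4, 15625/501264
κ_2(A) = √(λ_max/λ_min) = √((169/4) / (15625/501264)) = 36.8160


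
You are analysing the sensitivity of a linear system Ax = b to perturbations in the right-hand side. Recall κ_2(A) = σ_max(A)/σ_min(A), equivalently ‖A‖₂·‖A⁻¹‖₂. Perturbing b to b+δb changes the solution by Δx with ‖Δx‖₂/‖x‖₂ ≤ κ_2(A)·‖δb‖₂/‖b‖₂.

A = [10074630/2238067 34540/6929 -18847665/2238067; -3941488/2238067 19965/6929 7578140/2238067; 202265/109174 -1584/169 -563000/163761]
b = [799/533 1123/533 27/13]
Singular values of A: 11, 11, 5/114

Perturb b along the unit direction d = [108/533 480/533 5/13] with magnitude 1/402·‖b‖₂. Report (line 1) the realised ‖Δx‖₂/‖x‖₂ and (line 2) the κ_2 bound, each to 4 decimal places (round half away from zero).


0.0028
0.6239

largest singular value 11, smallest 5/114
κ_2(A) = 11 / (5/114) = 250.8000
κ_2(A)·‖δb‖/‖b‖ = 0.6239
solve Ax = b  →  x = [60.4089 -0.0490 32.0833]
2-norm of b is 3.3166; of x, 68.4001
δb = ε·‖b‖·d = [0.0017 0.0074 0.0032]; solving A·Δx = δb gives ‖Δx‖ = 0.1881
dividing the unrounded norms, ‖Δx‖/‖x‖ = 0.0028
realised/bound (from unrounded values) ≈ 0.0044


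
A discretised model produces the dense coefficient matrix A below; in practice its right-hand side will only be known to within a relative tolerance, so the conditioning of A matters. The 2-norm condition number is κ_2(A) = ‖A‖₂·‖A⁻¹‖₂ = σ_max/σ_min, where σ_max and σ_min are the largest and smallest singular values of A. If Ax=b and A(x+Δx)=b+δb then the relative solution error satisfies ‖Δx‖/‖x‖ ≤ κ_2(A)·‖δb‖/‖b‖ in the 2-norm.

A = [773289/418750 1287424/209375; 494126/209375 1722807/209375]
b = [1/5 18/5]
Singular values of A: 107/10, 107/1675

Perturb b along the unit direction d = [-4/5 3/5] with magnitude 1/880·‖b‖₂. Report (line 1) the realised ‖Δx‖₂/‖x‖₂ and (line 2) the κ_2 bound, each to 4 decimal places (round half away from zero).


σ_max = 107/10, σ_min = 107/1675
κ_2(A) = (107/10) / (107/1675) = 167.5000
bound on ‖Δx‖/‖x‖: κ·ε = 167.5000·1/880 = 0.1903
solve Ax = b  →  x = [-29.9776 9.0355]
‖b‖ = 3.6056, ‖x‖ = 31.3097
Δx = A⁻¹·δb where δb = 1/880·3.6056·d; ‖Δx‖ = 0.0641
relative error = 0.0020
tightness: 0.0020 against a bound of 0.1903 (unrounded ratio ≈ 0.0108)

0.0020
0.1903


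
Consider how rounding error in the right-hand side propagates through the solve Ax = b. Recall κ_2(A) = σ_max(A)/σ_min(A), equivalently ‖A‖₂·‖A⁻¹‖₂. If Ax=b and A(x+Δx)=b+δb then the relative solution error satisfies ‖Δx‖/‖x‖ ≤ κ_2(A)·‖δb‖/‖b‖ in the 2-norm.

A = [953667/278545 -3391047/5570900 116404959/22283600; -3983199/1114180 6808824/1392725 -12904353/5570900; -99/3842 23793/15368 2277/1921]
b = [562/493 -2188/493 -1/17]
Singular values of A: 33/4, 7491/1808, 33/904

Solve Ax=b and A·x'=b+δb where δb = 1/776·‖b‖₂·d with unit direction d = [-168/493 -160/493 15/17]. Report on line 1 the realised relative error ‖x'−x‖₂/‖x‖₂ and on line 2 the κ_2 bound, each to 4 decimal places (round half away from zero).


0.0059
0.2912

σ_max = 33/4, σ_min = 33/904
κ = σ_max/σ_min = (33/4)/(33/904) = 226.0000
worst-case relative error ≤ 226.0000 × 1/776 = 0.2912
solve Ax = b  →  x = [-21.6242 -10.4807 13.1698]
‖b‖₂ = 4.5826 and ‖x‖₂ = 27.4025
δb = ε·‖b‖·d = [-0.0020 -0.0019 0.0052]; solving A·Δx = δb gives ‖Δx‖ = 0.1618
realised ‖Δx‖/‖x‖ = 0.0059
tightness: 0.0059 against a bound of 0.2912 (unrounded ratio ≈ 0.0203)


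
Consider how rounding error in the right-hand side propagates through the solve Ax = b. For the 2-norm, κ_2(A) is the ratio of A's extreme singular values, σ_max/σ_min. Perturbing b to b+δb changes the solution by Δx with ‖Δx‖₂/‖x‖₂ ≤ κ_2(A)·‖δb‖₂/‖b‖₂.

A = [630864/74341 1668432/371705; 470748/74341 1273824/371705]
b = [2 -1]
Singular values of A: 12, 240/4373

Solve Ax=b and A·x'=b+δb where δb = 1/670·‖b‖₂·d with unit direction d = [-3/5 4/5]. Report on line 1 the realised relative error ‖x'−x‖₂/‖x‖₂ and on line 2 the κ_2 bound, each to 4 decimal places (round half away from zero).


largest singular value 12, smallest 240/4373
κ = σ_max/σ_min = 12/(240/4373) = 218.6500
bound on ‖Δx‖/‖x‖: κ·ε = 218.6500·1/670 = 0.3263
solve Ax = b  →  x = [17.2225 -32.1152]
2-norm of b is 2.2361; of x, 36.4418
re-solving with b+δb shifts x by Δx of norm 0.0608
relative error = 0.0017
so the bound overstates the realised error by a factor of ≈ 195.5670 (computed from the unrounded values)

0.0017
0.3263


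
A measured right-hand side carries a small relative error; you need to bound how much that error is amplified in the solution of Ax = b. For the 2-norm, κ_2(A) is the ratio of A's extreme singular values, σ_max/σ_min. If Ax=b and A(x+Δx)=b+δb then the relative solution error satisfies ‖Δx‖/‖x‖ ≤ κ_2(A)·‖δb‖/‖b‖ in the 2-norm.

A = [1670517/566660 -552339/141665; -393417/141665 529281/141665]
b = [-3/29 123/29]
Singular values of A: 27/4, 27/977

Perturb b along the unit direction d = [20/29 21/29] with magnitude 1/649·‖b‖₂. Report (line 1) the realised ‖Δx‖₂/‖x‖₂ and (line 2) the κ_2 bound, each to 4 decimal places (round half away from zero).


largest singular value 27/4, smallest 27/977
κ_2(A) = (27/4) / (27/977) = 244.2500
bound on ‖Δx‖/‖x‖: κ·ε = 244.2500·1/649 = 0.3763
solve Ax = b  →  x = [86.5778 65.4889]
‖b‖₂ = 4.2426 and ‖x‖₂ = 108.5565
Δx = A⁻¹·δb where δb = 1/649·4.2426·d; ‖Δx‖ = 0.2365
relative error = 0.0022
tightness: 0.0022 against a bound of 0.3763 (unrounded ratio ≈ 0.0058)

0.0022
0.3763


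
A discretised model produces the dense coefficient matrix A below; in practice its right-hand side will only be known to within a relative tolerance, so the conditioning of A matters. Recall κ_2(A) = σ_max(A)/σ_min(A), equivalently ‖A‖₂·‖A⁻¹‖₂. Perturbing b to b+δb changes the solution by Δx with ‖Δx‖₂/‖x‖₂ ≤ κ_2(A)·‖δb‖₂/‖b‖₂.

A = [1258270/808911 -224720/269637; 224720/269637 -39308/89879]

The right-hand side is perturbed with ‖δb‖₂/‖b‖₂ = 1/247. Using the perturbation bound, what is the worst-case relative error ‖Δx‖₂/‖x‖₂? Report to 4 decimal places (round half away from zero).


1.1332

form AᵀA = [7050986500/2264141889 -1253488160/754713963; -1253488160/754713963 222855184/251571321] with trace 31338004/7834401 and determinant 1600/7834401
eigenvalues of AᵀA: λ = (tr ± √(tr²−4·det))/2 = 4, 400/7834401
σ_max=√4=2, σ_min=√(400/7834401)=(20/2799) → κ = 279.9000
bound on ‖Δx‖/‖x‖: κ·ε = 279.9000·1/247 = 1.1332


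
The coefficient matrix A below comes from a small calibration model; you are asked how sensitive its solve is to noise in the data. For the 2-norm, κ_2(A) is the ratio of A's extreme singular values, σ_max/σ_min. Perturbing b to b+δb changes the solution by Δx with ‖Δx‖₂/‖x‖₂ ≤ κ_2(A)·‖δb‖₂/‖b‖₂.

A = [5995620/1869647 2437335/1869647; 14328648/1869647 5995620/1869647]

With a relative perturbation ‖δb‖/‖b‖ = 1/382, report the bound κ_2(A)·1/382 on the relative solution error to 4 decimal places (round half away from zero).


0.7240

form AᵀA = [1427559838416/20683904761 594807473340/20683904761; 594807473340/20683904761 247858349625/20683904761] with trace 9913717089/122389969 and determinant 10497600/122389969
solving λ² − 9913717089/122389969·λ + 10497600/122389969 = 0 gives λ = 81, 129600/122389969
so κ_2 = √(81 / (129600/122389969)) = 276.5750
worst-case relative error ≤ 276.5750 × 1/382 = 0.7240


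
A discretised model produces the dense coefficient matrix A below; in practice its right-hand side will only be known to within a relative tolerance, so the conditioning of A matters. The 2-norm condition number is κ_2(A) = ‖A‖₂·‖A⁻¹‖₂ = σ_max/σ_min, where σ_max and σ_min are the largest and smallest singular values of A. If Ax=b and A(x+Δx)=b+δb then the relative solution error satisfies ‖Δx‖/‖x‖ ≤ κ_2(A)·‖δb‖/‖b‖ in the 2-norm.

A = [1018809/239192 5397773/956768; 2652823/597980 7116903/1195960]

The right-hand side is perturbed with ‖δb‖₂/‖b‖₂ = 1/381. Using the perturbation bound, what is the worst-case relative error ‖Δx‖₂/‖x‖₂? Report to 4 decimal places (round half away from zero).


M = AᵀA = [64327198501/1700737600 343069636797/6802950400; 343069636797/6802950400 1829730995209/27211801600]. tr(M)=114358646849/1088472064, det(M)=1766100625/17415553024
λ_max, λ_min = (114358646849/1088472064 ± √13077419521336166268801/1184771434108420096)/2 = 1681/16, 1050625/1088472064
so κ_2 = √((1681/16) / (1050625/1088472064)) = 329.9200
bound on ‖Δx‖/‖x‖: κ·ε = 329.9200·1/381 = 0.8659

0.8659
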